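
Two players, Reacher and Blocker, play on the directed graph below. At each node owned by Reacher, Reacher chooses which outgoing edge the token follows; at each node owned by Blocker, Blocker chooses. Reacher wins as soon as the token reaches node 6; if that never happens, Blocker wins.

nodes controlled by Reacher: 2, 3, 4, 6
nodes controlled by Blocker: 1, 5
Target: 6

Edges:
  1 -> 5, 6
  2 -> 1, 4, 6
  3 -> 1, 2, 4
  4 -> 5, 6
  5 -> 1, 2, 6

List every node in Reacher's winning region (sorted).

A0 = {6}
A1: add {2, 4} — 2 (Reacher) has 2→6; 4 (Reacher) has 4→6.
A2: add {3} — 3 (Reacher) has 3→2.
A3 = A2; e.g. 1 (Blocker) can still go to 5. Fixed point.
Reacher's winning region = {2, 3, 4, 6}.

2, 3, 4, 6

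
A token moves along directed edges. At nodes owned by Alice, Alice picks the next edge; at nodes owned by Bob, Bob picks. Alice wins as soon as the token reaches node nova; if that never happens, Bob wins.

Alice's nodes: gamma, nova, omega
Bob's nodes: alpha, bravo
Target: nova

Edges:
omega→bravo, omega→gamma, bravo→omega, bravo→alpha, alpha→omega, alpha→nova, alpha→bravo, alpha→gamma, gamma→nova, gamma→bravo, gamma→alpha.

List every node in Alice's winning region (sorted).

A0 = {nova}
A1: add {gamma} — gamma (Alice) has gamma→nova.
A2: add {omega} — omega (Alice) has omega→gamma.
A3 = A2; e.g. bravo (Bob) can still go to alpha. Fixed point.
Alice's winning region = {gamma, nova, omega}.

gamma, nova, omega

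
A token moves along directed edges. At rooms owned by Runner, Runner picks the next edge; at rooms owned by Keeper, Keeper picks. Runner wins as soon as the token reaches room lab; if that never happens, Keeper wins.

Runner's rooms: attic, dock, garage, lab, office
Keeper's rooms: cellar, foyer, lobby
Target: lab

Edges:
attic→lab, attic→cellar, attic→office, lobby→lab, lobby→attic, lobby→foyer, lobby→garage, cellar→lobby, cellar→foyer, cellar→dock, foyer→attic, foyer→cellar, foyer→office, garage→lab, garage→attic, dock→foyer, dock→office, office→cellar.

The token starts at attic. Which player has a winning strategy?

A0 = {lab}
A1: add {attic, garage} — attic (Runner) has attic→lab; garage (Runner) has garage→lab.
A2 = A1; e.g. lobby (Keeper) can still go to foyer. Fixed point.
attic ∈ A1, so Runner can force the target.

Runner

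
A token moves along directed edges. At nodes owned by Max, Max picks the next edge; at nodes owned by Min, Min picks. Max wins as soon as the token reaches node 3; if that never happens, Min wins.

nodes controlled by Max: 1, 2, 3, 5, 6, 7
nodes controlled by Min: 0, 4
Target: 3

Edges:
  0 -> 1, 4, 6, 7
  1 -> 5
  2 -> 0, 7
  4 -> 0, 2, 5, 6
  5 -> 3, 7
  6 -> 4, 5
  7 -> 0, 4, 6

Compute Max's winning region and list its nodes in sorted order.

1, 2, 3, 5, 6, 7

A0 = {3}
A1: add {5} — 5 (Max) has 5→3.
A2: add {1, 6} — 1 (Max) has 1→5; 6 (Max) has 6→5.
A3: add {7} — 7 (Max) has 7→6.
A4: add {2} — 2 (Max) has 2→7.
A5 = A4; e.g. 0 (Min) can still go to 4. Fixed point.
Max's winning region = {1, 2, 3, 5, 6, 7}.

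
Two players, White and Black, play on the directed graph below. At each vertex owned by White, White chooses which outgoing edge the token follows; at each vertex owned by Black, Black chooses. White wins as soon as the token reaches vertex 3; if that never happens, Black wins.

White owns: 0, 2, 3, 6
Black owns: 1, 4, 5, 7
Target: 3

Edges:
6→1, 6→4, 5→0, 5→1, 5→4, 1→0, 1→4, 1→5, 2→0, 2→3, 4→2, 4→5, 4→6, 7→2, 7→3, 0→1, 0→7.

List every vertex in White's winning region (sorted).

0, 2, 3, 7

A0 = {3}
A1: add {2} — 2 (White) has 2→3.
A2: add {7} — 7 (Black): all of {2, 3} already in.
A3: add {0} — 0 (White) has 0→7.
A4 = A3; e.g. 1 (Black) can still go to 4. Fixed point.
White's winning region = {0, 2, 3, 7}.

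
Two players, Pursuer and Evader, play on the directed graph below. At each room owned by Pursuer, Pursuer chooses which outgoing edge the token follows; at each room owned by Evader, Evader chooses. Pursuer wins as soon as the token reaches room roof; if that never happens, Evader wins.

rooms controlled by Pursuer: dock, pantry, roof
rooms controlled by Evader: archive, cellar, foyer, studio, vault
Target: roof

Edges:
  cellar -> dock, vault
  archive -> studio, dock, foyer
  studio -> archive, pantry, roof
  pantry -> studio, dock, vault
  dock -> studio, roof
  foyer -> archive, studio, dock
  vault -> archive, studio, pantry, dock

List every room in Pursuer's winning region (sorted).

dock, pantry, roof

A0 = {roof}
A1: add {dock} — dock (Pursuer) has dock→roof.
A2: add {pantry} — pantry (Pursuer) has pantry→dock.
A3 = A2; e.g. cellar (Evader) can still go to vault. Fixed point.
Pursuer's winning region = {dock, pantry, roof}.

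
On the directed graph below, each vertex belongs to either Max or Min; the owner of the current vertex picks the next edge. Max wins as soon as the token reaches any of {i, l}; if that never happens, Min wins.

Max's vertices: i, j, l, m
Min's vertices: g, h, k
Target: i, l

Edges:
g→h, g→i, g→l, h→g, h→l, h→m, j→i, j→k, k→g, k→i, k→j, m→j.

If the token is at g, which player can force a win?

A0 = {i, l}
A1: add {j} — j (Max) has j→i.
A2: add {m} — m (Max) has m→j.
A3 = A2; e.g. g (Min) can still go to h. Fixed point.
g never enters the attractor, so Min can avoid the target forever.

Min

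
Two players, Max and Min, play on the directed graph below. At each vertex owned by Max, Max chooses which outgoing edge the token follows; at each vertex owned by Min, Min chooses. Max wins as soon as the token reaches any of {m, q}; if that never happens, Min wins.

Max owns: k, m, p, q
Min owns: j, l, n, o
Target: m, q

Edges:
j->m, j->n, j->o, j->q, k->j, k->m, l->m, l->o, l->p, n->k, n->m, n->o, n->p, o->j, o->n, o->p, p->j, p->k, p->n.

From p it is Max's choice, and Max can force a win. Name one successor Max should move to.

k

A0 = {m, q}
A1: add {k} — k (Max) has k→m.
A2: add {p} — p (Max) has p→k.
A3 = A2; e.g. j (Min) can still go to n. Fixed point.
From p, successor k is in the attractor (rank 1); the other successors j, n are not.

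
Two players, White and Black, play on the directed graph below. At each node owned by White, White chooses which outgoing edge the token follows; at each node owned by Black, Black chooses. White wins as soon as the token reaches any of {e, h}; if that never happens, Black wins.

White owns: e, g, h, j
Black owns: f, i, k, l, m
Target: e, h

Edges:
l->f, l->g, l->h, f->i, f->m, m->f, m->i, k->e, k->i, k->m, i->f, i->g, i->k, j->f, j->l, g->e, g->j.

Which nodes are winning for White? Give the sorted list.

e, g, h

A0 = {e, h}
A1: add {g} — g (White) has g→e.
A2 = A1; e.g. f (Black) can still go to i. Fixed point.
White's winning region = {e, g, h}.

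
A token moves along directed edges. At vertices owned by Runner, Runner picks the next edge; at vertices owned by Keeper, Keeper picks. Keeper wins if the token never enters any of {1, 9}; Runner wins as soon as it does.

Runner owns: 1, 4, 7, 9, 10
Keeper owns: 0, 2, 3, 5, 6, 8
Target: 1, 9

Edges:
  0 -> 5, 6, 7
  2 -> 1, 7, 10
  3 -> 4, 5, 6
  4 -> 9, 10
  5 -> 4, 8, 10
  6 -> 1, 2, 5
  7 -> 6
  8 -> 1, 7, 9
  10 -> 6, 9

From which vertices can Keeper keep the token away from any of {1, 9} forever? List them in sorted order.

A0 = {1, 9}
A1: add {4, 10} — 4 (Runner) has 4→9; 10 (Runner) has 10→9.
A2 = A1; e.g. 0 (Keeper) can still go to 5. Fixed point.
Runner's attractor = {1, 4, 9, 10}; Keeper avoids the target exactly from the complement.

0, 2, 3, 5, 6, 7, 8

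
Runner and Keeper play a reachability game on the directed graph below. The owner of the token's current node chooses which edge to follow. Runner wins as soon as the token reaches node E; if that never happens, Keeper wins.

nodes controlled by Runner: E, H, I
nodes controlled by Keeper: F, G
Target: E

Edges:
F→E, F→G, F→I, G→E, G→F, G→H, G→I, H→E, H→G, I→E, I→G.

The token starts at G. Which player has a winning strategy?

A0 = {E}
A1: add {H, I} — H (Runner) has H→E; I (Runner) has I→E.
A2 = A1; e.g. F (Keeper) can still go to G. Fixed point.
G never enters the attractor, so Keeper can avoid the target forever.

Keeper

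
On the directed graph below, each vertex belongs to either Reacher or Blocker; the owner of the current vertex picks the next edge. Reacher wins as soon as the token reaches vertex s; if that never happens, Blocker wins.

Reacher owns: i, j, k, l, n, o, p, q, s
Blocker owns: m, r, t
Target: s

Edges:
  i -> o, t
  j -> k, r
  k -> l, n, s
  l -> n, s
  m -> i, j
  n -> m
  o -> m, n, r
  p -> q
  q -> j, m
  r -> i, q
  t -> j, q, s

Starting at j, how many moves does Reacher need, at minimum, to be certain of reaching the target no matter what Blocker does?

2

A0 = {s}
A1: add {k, l} — k (Reacher) has k→s; l (Reacher) has l→s.
A2: add {j} — j (Reacher) has j→k.
j enters the attractor at level 2, so Reacher can force the target in 2 moves from there.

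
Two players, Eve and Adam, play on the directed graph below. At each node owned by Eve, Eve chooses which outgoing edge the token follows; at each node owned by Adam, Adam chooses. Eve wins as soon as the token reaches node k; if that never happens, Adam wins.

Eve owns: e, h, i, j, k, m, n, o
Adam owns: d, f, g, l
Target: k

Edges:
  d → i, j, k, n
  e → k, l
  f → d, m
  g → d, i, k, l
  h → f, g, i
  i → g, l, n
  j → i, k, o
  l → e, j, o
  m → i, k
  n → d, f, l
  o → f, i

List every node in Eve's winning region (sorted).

e, j, k, m

A0 = {k}
A1: add {e, j, m} — e (Eve) has e→k; j (Eve) has j→k; m (Eve) has m→k.
A2 = A1; e.g. d (Adam) can still go to i. Fixed point.
Eve's winning region = {e, j, k, m}.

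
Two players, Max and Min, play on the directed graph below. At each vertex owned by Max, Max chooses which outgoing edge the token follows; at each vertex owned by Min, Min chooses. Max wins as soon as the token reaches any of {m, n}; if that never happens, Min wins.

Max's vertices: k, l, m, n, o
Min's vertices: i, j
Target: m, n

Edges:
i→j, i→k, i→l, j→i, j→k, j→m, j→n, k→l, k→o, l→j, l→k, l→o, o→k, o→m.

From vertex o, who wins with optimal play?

A0 = {m, n}
A1: add {o} — o (Max) has o→m.
o ∈ A1, so Max can force the target.

Max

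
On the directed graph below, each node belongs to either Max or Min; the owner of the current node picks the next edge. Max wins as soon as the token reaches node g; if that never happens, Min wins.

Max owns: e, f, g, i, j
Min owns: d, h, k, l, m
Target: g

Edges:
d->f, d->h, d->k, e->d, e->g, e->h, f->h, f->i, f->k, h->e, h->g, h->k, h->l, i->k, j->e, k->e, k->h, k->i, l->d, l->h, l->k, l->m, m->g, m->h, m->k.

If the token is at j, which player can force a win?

Max

A0 = {g}
A1: add {e} — e (Max) has e→g.
A2: add {j} — j (Max) has j→e.
A3 = A2; e.g. d (Min) can still go to f. Fixed point.
j ∈ A2, so Max can force the target.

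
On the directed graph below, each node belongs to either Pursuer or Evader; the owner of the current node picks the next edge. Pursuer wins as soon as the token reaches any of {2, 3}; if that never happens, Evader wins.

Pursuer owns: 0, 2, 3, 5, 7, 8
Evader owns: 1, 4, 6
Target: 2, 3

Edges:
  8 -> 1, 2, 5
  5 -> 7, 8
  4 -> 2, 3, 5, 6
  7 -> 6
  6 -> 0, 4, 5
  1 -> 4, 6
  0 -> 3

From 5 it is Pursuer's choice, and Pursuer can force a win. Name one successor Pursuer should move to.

8

A0 = {2, 3}
A1: add {0, 8} — 0 (Pursuer) has 0→3; 8 (Pursuer) has 8→2.
A2: add {5} — 5 (Pursuer) has 5→8.
A3 = A2; e.g. 1 (Evader) can still go to 4. Fixed point.
From 5, successor 8 is in the attractor (rank 1); the other successor 7 is not.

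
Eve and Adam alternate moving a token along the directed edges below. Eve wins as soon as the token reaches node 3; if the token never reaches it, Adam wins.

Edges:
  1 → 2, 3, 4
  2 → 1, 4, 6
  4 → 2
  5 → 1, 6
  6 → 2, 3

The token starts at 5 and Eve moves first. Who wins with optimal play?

Adam

Track states (vertex, player-to-move).
A0 = {(3,Eve), (3,Adam)}
A1: add {(1,Eve), (6,Eve)}.
A2: add {(5,Adam)}.
A3 = A2; e.g. (1,Adam) stays out. (5,Eve) never enters ⇒ Adam avoids the target.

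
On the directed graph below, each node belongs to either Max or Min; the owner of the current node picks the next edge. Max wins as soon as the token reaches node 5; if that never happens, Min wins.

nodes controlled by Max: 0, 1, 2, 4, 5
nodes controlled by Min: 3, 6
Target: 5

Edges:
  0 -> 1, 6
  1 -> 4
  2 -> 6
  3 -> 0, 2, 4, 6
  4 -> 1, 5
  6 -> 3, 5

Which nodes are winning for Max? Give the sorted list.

A0 = {5}
A1: add {4} — 4 (Max) has 4→5.
A2: add {1} — 1 (Max) has 1→4.
A3: add {0} — 0 (Max) has 0→1.
A4 = A3; e.g. 2 (Max) has no edge into A3. Fixed point.
Max's winning region = {0, 1, 4, 5}.

0, 1, 4, 5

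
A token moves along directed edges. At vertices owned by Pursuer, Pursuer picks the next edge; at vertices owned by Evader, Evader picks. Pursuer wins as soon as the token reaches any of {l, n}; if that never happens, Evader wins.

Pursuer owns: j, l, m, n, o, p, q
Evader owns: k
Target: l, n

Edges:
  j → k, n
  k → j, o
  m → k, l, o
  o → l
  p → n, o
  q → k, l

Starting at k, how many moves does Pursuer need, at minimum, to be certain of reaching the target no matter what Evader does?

A0 = {l, n}
A1: add {j, m, o, p, q} — j (Pursuer) has j→n; m (Pursuer) has m→l; o (Pursuer) has o→l; p (Pursuer) has p→n; q (Pursuer) has q→l.
A2: add {k} — k (Evader): all of {j, o} already in.
A2 = all vertices. Fixed point.
k enters the attractor at level 2, so Pursuer can force the target in 2 moves from there.

2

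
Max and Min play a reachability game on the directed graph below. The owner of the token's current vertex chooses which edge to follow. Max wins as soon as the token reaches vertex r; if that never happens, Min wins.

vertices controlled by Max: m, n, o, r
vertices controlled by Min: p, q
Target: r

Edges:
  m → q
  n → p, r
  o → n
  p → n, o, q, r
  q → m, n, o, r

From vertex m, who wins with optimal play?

Min

A0 = {r}
A1: add {n} — n (Max) has n→r.
A2: add {o} — o (Max) has o→n.
A3 = A2; e.g. m (Max) has no edge into A2. Fixed point.
m never enters the attractor, so Min can avoid the target forever.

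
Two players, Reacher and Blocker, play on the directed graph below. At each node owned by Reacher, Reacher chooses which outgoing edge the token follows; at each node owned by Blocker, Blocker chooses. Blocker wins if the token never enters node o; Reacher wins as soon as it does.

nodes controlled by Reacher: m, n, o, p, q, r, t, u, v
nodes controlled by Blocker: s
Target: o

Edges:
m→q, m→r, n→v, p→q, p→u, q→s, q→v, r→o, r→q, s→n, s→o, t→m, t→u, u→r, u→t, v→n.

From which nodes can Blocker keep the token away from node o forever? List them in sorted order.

n, q, s, v

A0 = {o}
A1: add {r} — r (Reacher) has r→o.
A2: add {m, u} — m (Reacher) has m→r; u (Reacher) has u→r.
A3: add {p, t} — p (Reacher) has p→u; t (Reacher) has t→m.
A4 = A3; e.g. n (Reacher) has no edge into A3. Fixed point.
Reacher's attractor = {m, o, p, r, t, u}; Blocker avoids the target exactly from the complement.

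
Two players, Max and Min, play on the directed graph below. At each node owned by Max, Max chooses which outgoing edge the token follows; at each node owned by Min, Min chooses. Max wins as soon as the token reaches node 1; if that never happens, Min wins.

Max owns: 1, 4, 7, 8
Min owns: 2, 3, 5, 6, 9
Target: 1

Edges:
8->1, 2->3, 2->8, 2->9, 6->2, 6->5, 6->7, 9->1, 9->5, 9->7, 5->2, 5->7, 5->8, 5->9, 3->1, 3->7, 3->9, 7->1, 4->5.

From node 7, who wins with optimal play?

Max

A0 = {1}
A1: add {7, 8} — 7 (Max) has 7→1; 8 (Max) has 8→1.
A2 = A1; e.g. 2 (Min) can still go to 3. Fixed point.
7 ∈ A1, so Max can force the target.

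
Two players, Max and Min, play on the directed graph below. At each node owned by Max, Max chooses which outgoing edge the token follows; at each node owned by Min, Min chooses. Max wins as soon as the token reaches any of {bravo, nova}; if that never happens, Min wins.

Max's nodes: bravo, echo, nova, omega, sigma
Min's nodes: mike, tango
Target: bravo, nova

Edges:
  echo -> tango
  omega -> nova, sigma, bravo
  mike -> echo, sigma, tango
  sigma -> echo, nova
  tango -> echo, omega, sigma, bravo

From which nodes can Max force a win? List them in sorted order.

A0 = {bravo, nova}
A1: add {omega, sigma} — omega (Max) has omega→nova; sigma (Max) has sigma→nova.
A2 = A1; e.g. echo (Max) has no edge into A1. Fixed point.
Max's winning region = {bravo, nova, omega, sigma}.

bravo, nova, omega, sigma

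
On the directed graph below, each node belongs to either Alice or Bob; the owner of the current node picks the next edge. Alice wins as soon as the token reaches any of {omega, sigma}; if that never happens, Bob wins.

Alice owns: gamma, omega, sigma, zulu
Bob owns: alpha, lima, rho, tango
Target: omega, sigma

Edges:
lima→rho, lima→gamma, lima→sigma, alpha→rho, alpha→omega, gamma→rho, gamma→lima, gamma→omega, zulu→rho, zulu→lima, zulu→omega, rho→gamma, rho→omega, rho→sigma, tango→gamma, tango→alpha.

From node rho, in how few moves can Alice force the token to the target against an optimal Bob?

A0 = {omega, sigma}
A1: add {gamma, zulu} — gamma (Alice) has gamma→omega; zulu (Alice) has zulu→omega.
A2: add {rho} — rho (Bob): all of {gamma, omega, sigma} already in.
rho enters the attractor at level 2, so Alice can force the target in 2 moves from there.

2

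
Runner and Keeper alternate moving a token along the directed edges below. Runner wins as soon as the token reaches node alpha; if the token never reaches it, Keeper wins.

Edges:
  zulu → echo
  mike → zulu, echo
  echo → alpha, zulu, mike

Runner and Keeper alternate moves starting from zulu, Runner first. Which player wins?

Track states (vertex, player-to-move).
A0 = {(alpha,Runner), (alpha,Keeper)}
A1: add {(echo,Runner)}.
A2: add {(zulu,Keeper)}.
A3: add {(mike,Runner)}.
A4 = A3; e.g. (zulu,Runner) stays out. (zulu,Runner) never enters ⇒ Keeper avoids the target.

Keeper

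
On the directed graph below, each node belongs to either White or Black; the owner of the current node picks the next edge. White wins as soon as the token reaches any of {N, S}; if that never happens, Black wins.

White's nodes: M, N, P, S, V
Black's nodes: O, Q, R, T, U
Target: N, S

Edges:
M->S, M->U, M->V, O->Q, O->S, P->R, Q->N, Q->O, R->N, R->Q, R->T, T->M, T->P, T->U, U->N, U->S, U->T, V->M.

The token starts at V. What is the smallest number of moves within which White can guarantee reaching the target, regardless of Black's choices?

2

A0 = {N, S}
A1: add {M} — M (White) has M→S.
A2: add {V} — V (White) has V→M.
A3 = A2; e.g. O (Black) can still go to Q. Fixed point.
V enters the attractor at level 2, so White can force the target in 2 moves from there.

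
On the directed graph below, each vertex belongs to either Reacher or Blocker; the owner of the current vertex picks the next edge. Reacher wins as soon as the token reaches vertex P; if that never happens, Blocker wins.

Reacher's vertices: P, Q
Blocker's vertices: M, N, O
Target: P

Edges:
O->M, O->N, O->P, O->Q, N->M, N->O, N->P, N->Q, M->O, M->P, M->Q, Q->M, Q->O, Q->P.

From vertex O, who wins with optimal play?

A0 = {P}
A1: add {Q} — Q (Reacher) has Q→P.
A2 = A1; e.g. M (Blocker) can still go to O. Fixed point.
O never enters the attractor, so Blocker can avoid the target forever.

Blocker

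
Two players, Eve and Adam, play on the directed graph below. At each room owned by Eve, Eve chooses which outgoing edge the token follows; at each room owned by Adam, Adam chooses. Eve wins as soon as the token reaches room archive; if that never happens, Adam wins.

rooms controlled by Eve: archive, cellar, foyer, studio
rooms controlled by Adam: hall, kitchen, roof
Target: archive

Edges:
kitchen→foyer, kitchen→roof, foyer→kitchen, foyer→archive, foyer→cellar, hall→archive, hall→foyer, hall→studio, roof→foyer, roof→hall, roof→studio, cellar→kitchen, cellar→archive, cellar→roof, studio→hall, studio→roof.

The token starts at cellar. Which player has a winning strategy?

Eve

A0 = {archive}
A1: add {cellar, foyer} — foyer (Eve) has foyer→archive; cellar (Eve) has cellar→archive.
A2 = A1; e.g. kitchen (Adam) can still go to roof. Fixed point.
cellar ∈ A1, so Eve can force the target.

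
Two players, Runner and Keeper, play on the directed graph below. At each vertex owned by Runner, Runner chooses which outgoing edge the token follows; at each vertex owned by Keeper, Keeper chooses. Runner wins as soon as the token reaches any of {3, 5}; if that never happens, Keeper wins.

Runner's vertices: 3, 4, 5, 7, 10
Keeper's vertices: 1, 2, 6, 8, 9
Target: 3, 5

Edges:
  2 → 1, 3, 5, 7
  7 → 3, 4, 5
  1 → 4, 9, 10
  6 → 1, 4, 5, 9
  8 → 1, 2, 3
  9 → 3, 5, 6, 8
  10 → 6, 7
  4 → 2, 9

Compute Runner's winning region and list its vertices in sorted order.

3, 5, 7, 10

A0 = {3, 5}
A1: add {7} — 7 (Runner) has 7→3.
A2: add {10} — 10 (Runner) has 10→7.
A3 = A2; e.g. 1 (Keeper) can still go to 4. Fixed point.
Runner's winning region = {3, 5, 7, 10}.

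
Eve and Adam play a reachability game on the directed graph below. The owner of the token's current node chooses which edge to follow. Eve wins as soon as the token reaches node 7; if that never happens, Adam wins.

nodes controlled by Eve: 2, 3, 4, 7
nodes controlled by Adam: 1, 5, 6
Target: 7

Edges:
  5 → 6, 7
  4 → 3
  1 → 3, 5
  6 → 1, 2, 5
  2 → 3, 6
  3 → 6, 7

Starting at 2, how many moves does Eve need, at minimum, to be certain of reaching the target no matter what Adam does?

A0 = {7}
A1: add {3} — 3 (Eve) has 3→7.
A2: add {2, 4} — 2 (Eve) has 2→3; 4 (Eve) has 4→3.
A3 = A2; e.g. 1 (Adam) can still go to 5. Fixed point.
2 enters the attractor at level 2, so Eve can force the target in 2 moves from there.

2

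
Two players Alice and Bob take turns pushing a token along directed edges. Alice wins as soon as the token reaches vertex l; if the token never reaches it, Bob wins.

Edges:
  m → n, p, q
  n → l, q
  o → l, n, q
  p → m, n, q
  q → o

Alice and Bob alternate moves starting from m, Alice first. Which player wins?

Alice

Track states (vertex, player-to-move).
A0 = {(l,Alice), (l,Bob)}
A1: add {(n,Alice), (o,Alice)}.
A2: add {(q,Bob)}.
A3: add {(m,Alice), (p,Alice)}.
(m,Alice) ∈ A3 ⇒ Alice forces the target.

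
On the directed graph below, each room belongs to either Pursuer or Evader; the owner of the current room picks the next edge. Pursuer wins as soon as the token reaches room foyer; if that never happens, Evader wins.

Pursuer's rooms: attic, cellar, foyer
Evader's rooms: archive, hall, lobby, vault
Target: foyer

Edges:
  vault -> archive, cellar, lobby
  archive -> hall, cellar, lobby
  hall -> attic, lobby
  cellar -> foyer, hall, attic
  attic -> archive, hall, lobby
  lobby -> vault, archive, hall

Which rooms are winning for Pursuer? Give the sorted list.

cellar, foyer

A0 = {foyer}
A1: add {cellar} — cellar (Pursuer) has cellar→foyer.
A2 = A1; e.g. vault (Evader) can still go to archive. Fixed point.
Pursuer's winning region = {cellar, foyer}.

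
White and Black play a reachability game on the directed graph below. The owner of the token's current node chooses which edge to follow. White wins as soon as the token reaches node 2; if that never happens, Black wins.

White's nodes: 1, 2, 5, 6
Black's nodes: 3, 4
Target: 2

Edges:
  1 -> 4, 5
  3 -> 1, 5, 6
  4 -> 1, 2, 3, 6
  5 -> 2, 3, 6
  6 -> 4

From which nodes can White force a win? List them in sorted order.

1, 2, 5

A0 = {2}
A1: add {5} — 5 (White) has 5→2.
A2: add {1} — 1 (White) has 1→5.
A3 = A2; e.g. 3 (Black) can still go to 6. Fixed point.
White's winning region = {1, 2, 5}.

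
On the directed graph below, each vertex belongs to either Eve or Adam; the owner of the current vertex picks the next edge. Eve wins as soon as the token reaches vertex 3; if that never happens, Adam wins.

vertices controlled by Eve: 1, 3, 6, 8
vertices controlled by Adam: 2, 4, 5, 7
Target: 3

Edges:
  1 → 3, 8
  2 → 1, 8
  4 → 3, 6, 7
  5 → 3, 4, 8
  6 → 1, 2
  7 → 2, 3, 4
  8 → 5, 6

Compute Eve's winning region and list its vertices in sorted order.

1, 2, 3, 6, 8

A0 = {3}
A1: add {1} — 1 (Eve) has 1→3.
A2: add {6} — 6 (Eve) has 6→1.
A3: add {8} — 8 (Eve) has 8→6.
A4: add {2} — 2 (Adam): all of {1, 8} already in.
A5 = A4; e.g. 4 (Adam) can still go to 7. Fixed point.
Eve's winning region = {1, 2, 3, 6, 8}.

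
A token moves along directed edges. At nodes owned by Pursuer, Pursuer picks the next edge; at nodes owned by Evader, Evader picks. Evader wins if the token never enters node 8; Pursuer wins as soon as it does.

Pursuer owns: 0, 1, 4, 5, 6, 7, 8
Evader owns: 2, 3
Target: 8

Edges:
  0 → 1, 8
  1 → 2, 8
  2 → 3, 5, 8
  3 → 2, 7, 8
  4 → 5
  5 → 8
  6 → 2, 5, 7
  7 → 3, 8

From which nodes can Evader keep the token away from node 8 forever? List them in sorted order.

A0 = {8}
A1: add {0, 1, 5, 7} — 0 (Pursuer) has 0→8; 1 (Pursuer) has 1→8; 5 (Pursuer) has 5→8; 7 (Pursuer) has 7→8.
A2: add {4, 6} — 4 (Pursuer) has 4→5; 6 (Pursuer) has 6→5.
A3 = A2; e.g. 2 (Evader) can still go to 3. Fixed point.
Pursuer's attractor = {0, 1, 4, 5, 6, 7, 8}; Evader avoids the target exactly from the complement.

2, 3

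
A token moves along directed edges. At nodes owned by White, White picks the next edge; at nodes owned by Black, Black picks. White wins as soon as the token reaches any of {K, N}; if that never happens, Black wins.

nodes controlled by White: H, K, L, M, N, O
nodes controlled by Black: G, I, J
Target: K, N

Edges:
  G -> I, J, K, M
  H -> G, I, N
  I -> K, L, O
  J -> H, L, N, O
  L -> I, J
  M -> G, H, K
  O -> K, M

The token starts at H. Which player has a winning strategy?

White

A0 = {K, N}
A1: add {H, M, O} — H (White) has H→N; M (White) has M→K; O (White) has O→K.
A2 = A1; e.g. G (Black) can still go to I. Fixed point.
H ∈ A1, so White can force the target.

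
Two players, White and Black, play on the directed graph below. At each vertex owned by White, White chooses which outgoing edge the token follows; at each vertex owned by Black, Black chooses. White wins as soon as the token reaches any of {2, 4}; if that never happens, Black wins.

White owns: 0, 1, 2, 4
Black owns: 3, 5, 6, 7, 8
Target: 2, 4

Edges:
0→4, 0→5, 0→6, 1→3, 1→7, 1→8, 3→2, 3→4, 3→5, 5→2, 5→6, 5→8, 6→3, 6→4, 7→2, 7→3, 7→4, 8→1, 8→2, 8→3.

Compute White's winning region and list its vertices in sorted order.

A0 = {2, 4}
A1: add {0} — 0 (White) has 0→4.
A2 = A1; e.g. 1 (White) has no edge into A1. Fixed point.
White's winning region = {0, 2, 4}.

0, 2, 4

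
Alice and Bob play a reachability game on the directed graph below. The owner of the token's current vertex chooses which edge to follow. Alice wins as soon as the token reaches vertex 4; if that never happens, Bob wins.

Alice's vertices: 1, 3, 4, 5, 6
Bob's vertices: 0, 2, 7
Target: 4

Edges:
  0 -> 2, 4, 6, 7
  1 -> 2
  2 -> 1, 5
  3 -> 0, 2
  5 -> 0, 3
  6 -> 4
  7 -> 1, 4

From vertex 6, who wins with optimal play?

A0 = {4}
A1: add {6} — 6 (Alice) has 6→4.
A2 = A1; e.g. 0 (Bob) can still go to 2. Fixed point.
6 ∈ A1, so Alice can force the target.

Alice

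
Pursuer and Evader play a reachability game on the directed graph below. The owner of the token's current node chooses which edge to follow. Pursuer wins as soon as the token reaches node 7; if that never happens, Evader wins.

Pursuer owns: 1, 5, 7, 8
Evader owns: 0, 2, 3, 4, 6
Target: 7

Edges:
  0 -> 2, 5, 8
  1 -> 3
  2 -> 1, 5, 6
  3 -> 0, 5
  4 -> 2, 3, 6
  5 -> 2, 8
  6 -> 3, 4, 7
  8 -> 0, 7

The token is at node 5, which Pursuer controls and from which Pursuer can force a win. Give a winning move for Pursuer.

A0 = {7}
A1: add {8} — 8 (Pursuer) has 8→7.
A2: add {5} — 5 (Pursuer) has 5→8.
A3 = A2; e.g. 0 (Evader) can still go to 2. Fixed point.
From 5, successor 8 is in the attractor (rank 1); the other successor 2 is not.

8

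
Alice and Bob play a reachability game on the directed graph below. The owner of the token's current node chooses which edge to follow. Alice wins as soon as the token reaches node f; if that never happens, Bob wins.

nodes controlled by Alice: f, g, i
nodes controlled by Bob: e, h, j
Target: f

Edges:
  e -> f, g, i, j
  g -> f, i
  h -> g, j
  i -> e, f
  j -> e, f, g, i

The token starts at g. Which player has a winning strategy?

Alice

A0 = {f}
A1: add {g, i} — g (Alice) has g→f; i (Alice) has i→f.
A2 = A1; e.g. e (Bob) can still go to j. Fixed point.
g ∈ A1, so Alice can force the target.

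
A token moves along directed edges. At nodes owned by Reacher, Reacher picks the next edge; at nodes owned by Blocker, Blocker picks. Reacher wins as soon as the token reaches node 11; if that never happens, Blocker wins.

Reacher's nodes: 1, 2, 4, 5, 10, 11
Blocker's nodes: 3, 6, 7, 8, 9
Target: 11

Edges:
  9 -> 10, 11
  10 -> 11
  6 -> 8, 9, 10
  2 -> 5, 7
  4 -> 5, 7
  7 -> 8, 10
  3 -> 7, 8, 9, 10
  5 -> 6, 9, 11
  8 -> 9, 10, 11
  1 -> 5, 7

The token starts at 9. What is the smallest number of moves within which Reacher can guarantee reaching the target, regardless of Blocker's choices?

A0 = {11}
A1: add {5, 10} — 5 (Reacher) has 5→11; 10 (Reacher) has 10→11.
A2: add {1, 2, 4, 9} — 1 (Reacher) has 1→5; 2 (Reacher) has 2→5; 4 (Reacher) has 4→5; 9 (Blocker): all of {10, 11} already in.
9 enters the attractor at level 2, so Reacher can force the target in 2 moves from there.

2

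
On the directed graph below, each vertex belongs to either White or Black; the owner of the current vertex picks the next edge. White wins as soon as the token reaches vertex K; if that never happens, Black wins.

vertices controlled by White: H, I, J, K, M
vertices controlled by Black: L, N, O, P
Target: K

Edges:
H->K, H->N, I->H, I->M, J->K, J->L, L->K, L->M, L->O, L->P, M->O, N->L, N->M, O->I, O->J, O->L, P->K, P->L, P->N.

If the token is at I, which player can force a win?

White

A0 = {K}
A1: add {H, J} — H (White) has H→K; J (White) has J→K.
A2: add {I} — I (White) has I→H.
A3 = A2; e.g. L (Black) can still go to M. Fixed point.
I ∈ A2, so White can force the target.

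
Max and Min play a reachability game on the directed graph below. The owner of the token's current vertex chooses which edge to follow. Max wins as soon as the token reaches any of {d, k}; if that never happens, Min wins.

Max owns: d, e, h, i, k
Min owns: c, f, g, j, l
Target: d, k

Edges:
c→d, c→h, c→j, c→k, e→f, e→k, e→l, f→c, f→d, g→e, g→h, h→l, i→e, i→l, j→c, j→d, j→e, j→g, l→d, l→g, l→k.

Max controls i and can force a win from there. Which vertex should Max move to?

A0 = {d, k}
A1: add {e} — e (Max) has e→k.
A2: add {i} — i (Max) has i→e.
A3 = A2; e.g. c (Min) can still go to h. Fixed point.
From i, successor e is in the attractor (rank 1); the other successor l is not.

e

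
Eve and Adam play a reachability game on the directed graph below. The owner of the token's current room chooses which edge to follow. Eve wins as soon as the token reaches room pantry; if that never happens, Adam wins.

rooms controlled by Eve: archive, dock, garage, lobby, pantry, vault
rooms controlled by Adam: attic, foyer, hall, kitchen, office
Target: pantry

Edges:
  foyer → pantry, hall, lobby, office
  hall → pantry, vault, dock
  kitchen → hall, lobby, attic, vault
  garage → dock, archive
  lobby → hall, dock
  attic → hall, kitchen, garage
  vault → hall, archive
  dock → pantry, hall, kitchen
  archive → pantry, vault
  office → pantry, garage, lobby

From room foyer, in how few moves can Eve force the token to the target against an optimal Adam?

A0 = {pantry}
A1: add {archive, dock} — dock (Eve) has dock→pantry; archive (Eve) has archive→pantry.
A2: add {garage, lobby, vault} — garage (Eve) has garage→dock; lobby (Eve) has lobby→dock; vault (Eve) has vault→archive.
A3: add {hall, office} — hall (Adam): all of {pantry, vault, dock} already in; office (Adam): all of {pantry, garage, lobby} already in.
A4: add {foyer} — foyer (Adam): all of {pantry, hall, lobby, office} already in.
A5 = A4; e.g. kitchen (Adam) can still go to attic. Fixed point.
foyer enters the attractor at level 4, so Eve can force the target in 4 moves from there.

4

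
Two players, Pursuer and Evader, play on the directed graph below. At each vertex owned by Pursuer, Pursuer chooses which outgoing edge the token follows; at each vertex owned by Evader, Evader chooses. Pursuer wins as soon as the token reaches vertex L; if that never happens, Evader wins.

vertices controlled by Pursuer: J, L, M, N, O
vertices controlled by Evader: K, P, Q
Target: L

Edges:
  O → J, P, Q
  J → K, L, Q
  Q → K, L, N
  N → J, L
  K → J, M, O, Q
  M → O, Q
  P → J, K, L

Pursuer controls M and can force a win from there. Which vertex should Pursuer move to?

A0 = {L}
A1: add {J, N} — J (Pursuer) has J→L; N (Pursuer) has N→L.
A2: add {O} — O (Pursuer) has O→J.
A3: add {M} — M (Pursuer) has M→O.
A4 = A3; e.g. K (Evader) can still go to Q. Fixed point.
From M, successor O is in the attractor (rank 2); the other successor Q is not.

O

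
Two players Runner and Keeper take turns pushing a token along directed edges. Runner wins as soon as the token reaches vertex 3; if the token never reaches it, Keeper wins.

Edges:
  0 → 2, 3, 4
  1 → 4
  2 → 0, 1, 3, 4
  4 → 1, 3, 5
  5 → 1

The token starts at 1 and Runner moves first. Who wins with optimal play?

Track states (vertex, player-to-move).
A0 = {(3,Runner), (3,Keeper)}
A1: add {(0,Runner), (2,Runner), (4,Runner)}.
A2: add {(0,Keeper), (1,Keeper)}.
A3: add {(5,Runner)}.
A4 = A3; e.g. (1,Runner) stays out. (1,Runner) never enters ⇒ Keeper avoids the target.

Keeper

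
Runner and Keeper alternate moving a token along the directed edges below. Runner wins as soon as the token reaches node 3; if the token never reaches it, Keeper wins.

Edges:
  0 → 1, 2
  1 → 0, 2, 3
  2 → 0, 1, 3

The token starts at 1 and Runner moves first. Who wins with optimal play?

Runner

Track states (vertex, player-to-move).
A0 = {(3,Runner), (3,Keeper)}
A1: add {(1,Runner), (2,Runner)}.
(1,Runner) ∈ A1 ⇒ Runner forces the target.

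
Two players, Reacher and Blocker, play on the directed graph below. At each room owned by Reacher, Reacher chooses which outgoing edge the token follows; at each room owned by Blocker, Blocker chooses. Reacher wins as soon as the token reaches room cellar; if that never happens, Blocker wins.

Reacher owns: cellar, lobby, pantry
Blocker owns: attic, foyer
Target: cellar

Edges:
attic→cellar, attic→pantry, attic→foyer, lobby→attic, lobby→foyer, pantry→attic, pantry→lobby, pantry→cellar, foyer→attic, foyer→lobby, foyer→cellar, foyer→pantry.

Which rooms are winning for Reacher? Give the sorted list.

A0 = {cellar}
A1: add {pantry} — pantry (Reacher) has pantry→cellar.
A2 = A1; e.g. attic (Blocker) can still go to foyer. Fixed point.
Reacher's winning region = {cellar, pantry}.

cellar, pantry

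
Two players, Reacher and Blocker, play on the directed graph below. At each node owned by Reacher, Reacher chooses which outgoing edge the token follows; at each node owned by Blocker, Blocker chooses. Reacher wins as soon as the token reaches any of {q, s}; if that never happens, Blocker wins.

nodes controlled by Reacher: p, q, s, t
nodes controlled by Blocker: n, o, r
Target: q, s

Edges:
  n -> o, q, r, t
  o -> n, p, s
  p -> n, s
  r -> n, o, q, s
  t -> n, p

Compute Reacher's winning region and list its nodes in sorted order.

A0 = {q, s}
A1: add {p} — p (Reacher) has p→s.
A2: add {t} — t (Reacher) has t→p.
A3 = A2; e.g. n (Blocker) can still go to o. Fixed point.
Reacher's winning region = {p, q, s, t}.

p, q, s, t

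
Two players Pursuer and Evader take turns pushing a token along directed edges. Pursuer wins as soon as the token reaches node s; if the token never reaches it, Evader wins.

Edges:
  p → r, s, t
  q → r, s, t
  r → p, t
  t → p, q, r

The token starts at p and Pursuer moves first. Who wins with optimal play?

Track states (vertex, player-to-move).
A0 = {(s,Pursuer), (s,Evader)}
A1: add {(p,Pursuer), (q,Pursuer)}.
(p,Pursuer) ∈ A1 ⇒ Pursuer forces the target.

Pursuer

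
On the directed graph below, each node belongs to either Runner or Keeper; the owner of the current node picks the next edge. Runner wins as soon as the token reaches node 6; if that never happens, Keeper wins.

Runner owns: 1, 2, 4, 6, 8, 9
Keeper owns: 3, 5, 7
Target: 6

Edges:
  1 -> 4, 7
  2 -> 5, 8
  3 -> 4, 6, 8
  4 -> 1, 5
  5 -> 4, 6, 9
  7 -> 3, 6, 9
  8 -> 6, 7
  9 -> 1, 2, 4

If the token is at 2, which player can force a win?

A0 = {6}
A1: add {8} — 8 (Runner) has 8→6.
A2: add {2} — 2 (Runner) has 2→8.
2 ∈ A2, so Runner can force the target.

Runner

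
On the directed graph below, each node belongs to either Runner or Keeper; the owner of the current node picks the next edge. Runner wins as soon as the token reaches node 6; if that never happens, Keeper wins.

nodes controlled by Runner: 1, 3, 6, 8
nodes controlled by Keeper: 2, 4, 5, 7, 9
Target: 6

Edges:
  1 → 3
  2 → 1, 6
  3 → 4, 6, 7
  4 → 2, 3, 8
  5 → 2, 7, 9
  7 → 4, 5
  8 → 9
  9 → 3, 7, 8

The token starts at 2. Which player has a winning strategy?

Runner

A0 = {6}
A1: add {3} — 3 (Runner) has 3→6.
A2: add {1} — 1 (Runner) has 1→3.
A3: add {2} — 2 (Keeper): all of {1, 6} already in.
A4 = A3; e.g. 4 (Keeper) can still go to 8. Fixed point.
2 ∈ A3, so Runner can force the target.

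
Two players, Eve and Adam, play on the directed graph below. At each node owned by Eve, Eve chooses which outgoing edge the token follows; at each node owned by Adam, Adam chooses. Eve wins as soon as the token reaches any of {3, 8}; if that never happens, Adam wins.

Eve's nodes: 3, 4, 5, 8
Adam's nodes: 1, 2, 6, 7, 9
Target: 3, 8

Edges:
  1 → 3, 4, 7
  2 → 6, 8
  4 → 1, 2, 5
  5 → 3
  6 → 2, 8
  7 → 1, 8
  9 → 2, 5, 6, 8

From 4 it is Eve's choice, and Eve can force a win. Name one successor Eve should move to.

A0 = {3, 8}
A1: add {5} — 5 (Eve) has 5→3.
A2: add {4} — 4 (Eve) has 4→5.
A3 = A2; e.g. 1 (Adam) can still go to 7. Fixed point.
From 4, successor 5 is in the attractor (rank 1); the other successors 1, 2 are not.

5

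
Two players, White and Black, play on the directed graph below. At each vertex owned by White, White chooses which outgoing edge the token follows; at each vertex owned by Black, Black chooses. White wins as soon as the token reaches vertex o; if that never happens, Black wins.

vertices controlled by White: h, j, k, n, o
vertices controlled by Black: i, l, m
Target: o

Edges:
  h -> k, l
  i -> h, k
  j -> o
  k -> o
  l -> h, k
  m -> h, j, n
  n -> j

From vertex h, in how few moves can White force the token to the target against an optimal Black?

A0 = {o}
A1: add {j, k} — j (White) has j→o; k (White) has k→o.
A2: add {h, n} — h (White) has h→k; n (White) has n→j.
h enters the attractor at level 2, so White can force the target in 2 moves from there.

2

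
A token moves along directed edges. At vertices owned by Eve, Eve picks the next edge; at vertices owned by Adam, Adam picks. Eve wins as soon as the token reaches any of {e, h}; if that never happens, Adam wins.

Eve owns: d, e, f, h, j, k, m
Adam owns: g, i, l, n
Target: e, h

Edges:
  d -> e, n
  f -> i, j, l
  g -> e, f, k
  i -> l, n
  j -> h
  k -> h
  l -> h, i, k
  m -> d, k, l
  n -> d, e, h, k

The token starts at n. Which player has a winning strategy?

Eve

A0 = {e, h}
A1: add {d, j, k} — d (Eve) has d→e; j (Eve) has j→h; k (Eve) has k→h.
A2: add {f, m, n} — f (Eve) has f→j; m (Eve) has m→d; n (Adam): all of {d, e, h, k} already in.
n ∈ A2, so Eve can force the target.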